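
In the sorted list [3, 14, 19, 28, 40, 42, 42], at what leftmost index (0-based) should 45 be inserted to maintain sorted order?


List is sorted: [3, 14, 19, 28, 40, 42, 42]
We need the leftmost position where 45 can be inserted, i.e. the first index whose element is >= 45 (or the end of the list if none is).
Binary search with low=0, high=7 (0-based indices):
  low=0, high=7, mid=3: a[3]=28 < 45, so low = 4
  low=4, high=7, mid=5: a[5]=42 < 45, so low = 6
  low=6, high=7, mid=6: a[6]=42 < 45, so low = 7
Now low = high = 7, so the insertion index is 7.
Final answer: 7


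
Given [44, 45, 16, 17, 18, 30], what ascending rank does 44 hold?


Sort ascending: [16, 17, 18, 30, 44, 45]
Find 44 in the sorted list.
44 is at position 5 (1-indexed).
Final answer: 5


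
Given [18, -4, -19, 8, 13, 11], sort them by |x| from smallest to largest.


Compute absolute values:
  |18| = 18
  |-4| = 4
  |-19| = 19
  |8| = 8
  |13| = 13
  |11| = 11
Absolute values in increasing order: 4 < 8 < 11 < 13 < 18 < 19
Listing the original numbers in that order gives the answer.
Final answer: [-4, 8, 11, 13, 18, -19]


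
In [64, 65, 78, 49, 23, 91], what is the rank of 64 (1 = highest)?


Sort descending: [91, 78, 65, 64, 49, 23]
Find 64 in the sorted list.
64 is at position 4.
Final answer: 4


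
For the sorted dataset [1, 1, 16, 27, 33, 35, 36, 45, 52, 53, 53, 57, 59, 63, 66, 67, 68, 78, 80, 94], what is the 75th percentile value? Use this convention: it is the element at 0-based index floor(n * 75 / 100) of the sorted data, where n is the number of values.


The dataset has n = 20 elements.
Index = floor(20 * 75 / 100) = floor(1500 / 100) = floor(15) = 15
Counting from index 0 in the sorted data, the element at index 15 is 67.
Final answer: 67


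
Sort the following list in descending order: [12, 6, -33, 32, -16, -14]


Original list: [12, 6, -33, 32, -16, -14]
Repeatedly take the largest remaining element:
  Remaining [12, 6, -33, 32, -16, -14] -> largest is 32
  Remaining [12, 6, -33, -16, -14] -> largest is 12
  Remaining [6, -33, -16, -14] -> largest is 6
  Remaining [-33, -16, -14] -> largest is -14
  Remaining [-33, -16] -> largest is -16
  Remaining [-33] -> largest is -33
Collecting the picks in order gives the descending list.
Final answer: [32, 12, 6, -14, -16, -33]


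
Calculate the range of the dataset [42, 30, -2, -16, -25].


Maximum value: 42
Minimum value: -25
Range = 42 - (-25) = 67
Final answer: 67


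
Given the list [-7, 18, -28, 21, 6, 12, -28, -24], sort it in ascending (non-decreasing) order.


Original list: [-7, 18, -28, 21, 6, 12, -28, -24]
Repeatedly take the smallest remaining element:
  Remaining [-7, 18, -28, 21, 6, 12, -28, -24] -> smallest is -28
  Remaining [-7, 18, 21, 6, 12, -28, -24] -> smallest is -28
  Remaining [-7, 18, 21, 6, 12, -24] -> smallest is -24
  Remaining [-7, 18, 21, 6, 12] -> smallest is -7
  Remaining [18, 21, 6, 12] -> smallest is 6
  Remaining [18, 21, 12] -> smallest is 12
  Remaining [18, 21] -> smallest is 18
  Remaining [21] -> smallest is 21
Collecting the picks in order gives the sorted list.
Final answer: [-28, -28, -24, -7, 6, 12, 18, 21]


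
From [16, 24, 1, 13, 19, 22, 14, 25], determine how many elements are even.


Check each element:
  16 is even
  24 is even
  1 is odd
  13 is odd
  19 is odd
  22 is even
  14 is even
  25 is odd
Evens: [16, 24, 22, 14]
Count of evens = 4
Final answer: 4


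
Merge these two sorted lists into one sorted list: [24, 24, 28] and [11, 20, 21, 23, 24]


List A: [24, 24, 28]
List B: [11, 20, 21, 23, 24]
Repeatedly compare the front elements and take the smaller:
  24 vs 11 -> take 11
  24 vs 20 -> take 20
  24 vs 21 -> take 21
  24 vs 23 -> take 23
  24 vs 24 -> take 24
  24 vs 24 -> take 24
  28 vs 24 -> take 24
  B is exhausted; append the rest of A: [28]
Final answer: [11, 20, 21, 23, 24, 24, 24, 28]


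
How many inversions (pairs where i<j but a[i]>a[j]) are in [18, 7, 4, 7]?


For each element, count the later elements that are smaller than it:
  18 (index 0): smaller elements after it = [7, 4, 7] -> 3
  7 (index 1): smaller elements after it = [4] -> 1
  4 (index 2): smaller elements after it = [] -> 0
Total inversions = 3 + 1 + 0 = 4
Final answer: 4


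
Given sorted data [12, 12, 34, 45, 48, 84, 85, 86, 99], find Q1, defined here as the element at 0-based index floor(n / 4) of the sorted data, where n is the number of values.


The list has n = 9 elements.
Q1 index = floor(9 / 4) = floor(2.25) = 2
Counting from index 0 in the sorted data, the element at index 2 is 34.
Final answer: 34


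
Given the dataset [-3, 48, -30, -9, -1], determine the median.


First, sort the list: [-30, -9, -3, -1, 48]
The list has 5 elements (odd count).
The middle index is 2 (0-based), and the element there is -3.
Final answer: -3


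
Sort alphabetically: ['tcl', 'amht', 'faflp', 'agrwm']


Compare strings character by character (the first differing letter decides):
  'agrwm' < 'amht' since 'g' < 'm' at position 2
  'amht' < 'faflp' since 'a' < 'f' at position 1
  'faflp' < 'tcl' since 'f' < 't' at position 1
Chaining these comparisons gives the alphabetical order.
Final answer: ['agrwm', 'amht', 'faflp', 'tcl']


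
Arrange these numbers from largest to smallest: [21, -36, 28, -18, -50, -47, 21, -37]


Original list: [21, -36, 28, -18, -50, -47, 21, -37]
Repeatedly take the largest remaining element:
  Remaining [21, -36, 28, -18, -50, -47, 21, -37] -> largest is 28
  Remaining [21, -36, -18, -50, -47, 21, -37] -> largest is 21
  Remaining [-36, -18, -50, -47, 21, -37] -> largest is 21
  Remaining [-36, -18, -50, -47, -37] -> largest is -18
  Remaining [-36, -50, -47, -37] -> largest is -36
  Remaining [-50, -47, -37] -> largest is -37
  Remaining [-50, -47] -> largest is -47
  Remaining [-50] -> largest is -50
Collecting the picks in order gives the descending list.
Final answer: [28, 21, 21, -18, -36, -37, -47, -50]


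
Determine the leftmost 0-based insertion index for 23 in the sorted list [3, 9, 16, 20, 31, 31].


List is sorted: [3, 9, 16, 20, 31, 31]
We need the leftmost position where 23 can be inserted, i.e. the first index whose element is >= 23 (or the end of the list if none is).
Binary search with low=0, high=6 (0-based indices):
  low=0, high=6, mid=3: a[3]=20 < 23, so low = 4
  low=4, high=6, mid=5: a[5]=31 >= 23, so high = 5
  low=4, high=5, mid=4: a[4]=31 >= 23, so high = 4
Now low = high = 4, so the insertion index is 4.
Final answer: 4


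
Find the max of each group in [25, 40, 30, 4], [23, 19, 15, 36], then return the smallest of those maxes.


Find max of each group:
  Group 1: [25, 40, 30, 4] -> max = 40
  Group 2: [23, 19, 15, 36] -> max = 36
Maxes: [40, 36]
Minimum of maxes = 36
Final answer: 36


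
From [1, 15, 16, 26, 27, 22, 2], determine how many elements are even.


Check each element:
  1 is odd
  15 is odd
  16 is even
  26 is even
  27 is odd
  22 is even
  2 is even
Evens: [16, 26, 22, 2]
Count of evens = 4
Final answer: 4


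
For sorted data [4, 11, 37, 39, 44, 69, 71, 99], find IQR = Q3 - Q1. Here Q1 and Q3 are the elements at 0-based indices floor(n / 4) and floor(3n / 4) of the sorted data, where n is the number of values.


The data has n = 8 elements.
Q1 index = floor(8 / 4) = floor(2) = 2; Q3 index = floor(3 * 8 / 4) = floor(6) = 6
Q1 = element at index 2 = 37
Q3 = element at index 6 = 71
IQR = 71 - 37 = 34
Final answer: 34


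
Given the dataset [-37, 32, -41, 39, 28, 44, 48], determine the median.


First, sort the list: [-41, -37, 28, 32, 39, 44, 48]
The list has 7 elements (odd count).
The middle index is 3 (0-based), and the element there is 32.
Final answer: 32


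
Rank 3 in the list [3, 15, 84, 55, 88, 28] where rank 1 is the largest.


Sort descending: [88, 84, 55, 28, 15, 3]
Find 3 in the sorted list.
3 is at position 6.
Final answer: 6


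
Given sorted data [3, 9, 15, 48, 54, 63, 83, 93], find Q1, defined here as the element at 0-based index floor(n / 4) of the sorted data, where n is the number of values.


The list has n = 8 elements.
Q1 index = floor(8 / 4) = floor(2) = 2
Counting from index 0 in the sorted data, the element at index 2 is 15.
Final answer: 15


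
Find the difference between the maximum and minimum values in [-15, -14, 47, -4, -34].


Maximum value: 47
Minimum value: -34
Range = 47 - (-34) = 81
Final answer: 81


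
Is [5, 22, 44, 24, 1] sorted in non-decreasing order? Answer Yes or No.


Check consecutive pairs:
  5 <= 22? True
  22 <= 44? True
  44 <= 24? False
  24 <= 1? False
2 consecutive pair(s) are out of order, so the list is not sorted.
Final answer: No


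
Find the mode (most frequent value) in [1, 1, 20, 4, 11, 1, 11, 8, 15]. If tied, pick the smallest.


Count the frequency of each value:
  1 appears 3 time(s)
  4 appears 1 time(s)
  8 appears 1 time(s)
  11 appears 2 time(s)
  15 appears 1 time(s)
  20 appears 1 time(s)
Maximum frequency is 3.
Only 1 reaches that frequency, so it is the mode.
Final answer: 1


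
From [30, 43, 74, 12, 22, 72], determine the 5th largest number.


Sort descending: [74, 72, 43, 30, 22, 12]
The 5th element (1-indexed) is at index 4.
Value = 22
Final answer: 22


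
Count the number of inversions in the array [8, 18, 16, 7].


For each element, count the later elements that are smaller than it:
  8 (index 0): smaller elements after it = [7] -> 1
  18 (index 1): smaller elements after it = [16, 7] -> 2
  16 (index 2): smaller elements after it = [7] -> 1
Total inversions = 1 + 2 + 1 = 4
Final answer: 4


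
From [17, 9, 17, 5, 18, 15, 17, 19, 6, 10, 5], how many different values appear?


List all unique values:
Distinct values: [5, 6, 9, 10, 15, 17, 18, 19]
Count = 8
Final answer: 8


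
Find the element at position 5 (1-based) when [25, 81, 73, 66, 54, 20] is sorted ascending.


Sort ascending: [20, 25, 54, 66, 73, 81]
The 5th element (1-indexed) is at index 4.
Value = 73
Final answer: 73


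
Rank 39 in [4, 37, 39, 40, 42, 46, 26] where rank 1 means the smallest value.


Sort ascending: [4, 26, 37, 39, 40, 42, 46]
Find 39 in the sorted list.
39 is at position 4 (1-indexed).
Final answer: 4


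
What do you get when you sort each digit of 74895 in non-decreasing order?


The number 74895 has digits: 7, 4, 8, 9, 5
Sorted: 4, 5, 7, 8, 9
Joining the sorted digits gives the result.
Final answer: 45789


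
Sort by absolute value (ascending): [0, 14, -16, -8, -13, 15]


Compute absolute values:
  |0| = 0
  |14| = 14
  |-16| = 16
  |-8| = 8
  |-13| = 13
  |15| = 15
Absolute values in increasing order: 0 < 8 < 13 < 14 < 15 < 16
Listing the original numbers in that order gives the answer.
Final answer: [0, -8, -13, 14, 15, -16]


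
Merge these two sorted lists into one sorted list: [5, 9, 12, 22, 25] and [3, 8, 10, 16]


List A: [5, 9, 12, 22, 25]
List B: [3, 8, 10, 16]
Repeatedly compare the front elements and take the smaller:
  5 vs 3 -> take 3
  5 vs 8 -> take 5
  9 vs 8 -> take 8
  9 vs 10 -> take 9
  12 vs 10 -> take 10
  12 vs 16 -> take 12
  22 vs 16 -> take 16
  B is exhausted; append the rest of A: [22, 25]
Final answer: [3, 5, 8, 9, 10, 12, 16, 22, 25]


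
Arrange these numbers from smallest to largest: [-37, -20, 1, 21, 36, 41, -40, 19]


Original list: [-37, -20, 1, 21, 36, 41, -40, 19]
Repeatedly take the smallest remaining element:
  Remaining [-37, -20, 1, 21, 36, 41, -40, 19] -> smallest is -40
  Remaining [-37, -20, 1, 21, 36, 41, 19] -> smallest is -37
  Remaining [-20, 1, 21, 36, 41, 19] -> smallest is -20
  Remaining [1, 21, 36, 41, 19] -> smallest is 1
  Remaining [21, 36, 41, 19] -> smallest is 19
  Remaining [21, 36, 41] -> smallest is 21
  Remaining [36, 41] -> smallest is 36
  Remaining [41] -> smallest is 41
Collecting the picks in order gives the sorted list.
Final answer: [-40, -37, -20, 1, 19, 21, 36, 41]


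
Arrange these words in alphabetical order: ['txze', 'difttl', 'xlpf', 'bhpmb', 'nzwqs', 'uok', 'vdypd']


Compare strings character by character (the first differing letter decides):
  'bhpmb' < 'difttl' since 'b' < 'd' at position 1
  'difttl' < 'nzwqs' since 'd' < 'n' at position 1
  'nzwqs' < 'txze' since 'n' < 't' at position 1
  'txze' < 'uok' since 't' < 'u' at position 1
  'uok' < 'vdypd' since 'u' < 'v' at position 1
  'vdypd' < 'xlpf' since 'v' < 'x' at position 1
Chaining these comparisons gives the alphabetical order.
Final answer: ['bhpmb', 'difttl', 'nzwqs', 'txze', 'uok', 'vdypd', 'xlpf']


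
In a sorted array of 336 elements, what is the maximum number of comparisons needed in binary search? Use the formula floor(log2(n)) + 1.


Binary search halves the search space each step.
Maximum comparisons = floor(log2(336)) + 1
log2(336) = 8.3923
floor(log2(336)) = 8, so 8 + 1 = 9
Final answer: 9


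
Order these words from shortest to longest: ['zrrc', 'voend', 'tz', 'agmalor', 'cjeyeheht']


Compute lengths:
  'zrrc' has length 4
  'voend' has length 5
  'tz' has length 2
  'agmalor' has length 7
  'cjeyeheht' has length 9
Lengths in increasing order: 2 < 4 < 5 < 7 < 9
Listing the words in that order gives the answer.
Final answer: ['tz', 'zrrc', 'voend', 'agmalor', 'cjeyeheht']


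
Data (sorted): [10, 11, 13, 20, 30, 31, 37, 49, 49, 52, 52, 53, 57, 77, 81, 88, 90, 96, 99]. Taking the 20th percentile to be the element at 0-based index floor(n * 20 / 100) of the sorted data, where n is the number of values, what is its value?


The dataset has n = 19 elements.
Index = floor(19 * 20 / 100) = floor(380 / 100) = floor(3.8) = 3
Counting from index 0 in the sorted data, the element at index 3 is 20.
Final answer: 20


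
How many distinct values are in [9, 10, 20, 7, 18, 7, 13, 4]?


List all unique values:
Distinct values: [4, 7, 9, 10, 13, 18, 20]
Count = 7
Final answer: 7


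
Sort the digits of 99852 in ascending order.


The number 99852 has digits: 9, 9, 8, 5, 2
Sorted: 2, 5, 8, 9, 9
Joining the sorted digits gives the result.
Final answer: 25899


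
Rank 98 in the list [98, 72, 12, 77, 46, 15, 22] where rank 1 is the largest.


Sort descending: [98, 77, 72, 46, 22, 15, 12]
Find 98 in the sorted list.
98 is at position 1.
Final answer: 1


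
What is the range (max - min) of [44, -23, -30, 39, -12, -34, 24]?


Maximum value: 44
Minimum value: -34
Range = 44 - (-34) = 78
Final answer: 78


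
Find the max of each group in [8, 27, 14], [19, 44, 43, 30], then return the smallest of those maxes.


Find max of each group:
  Group 1: [8, 27, 14] -> max = 27
  Group 2: [19, 44, 43, 30] -> max = 44
Maxes: [27, 44]
Minimum of maxes = 27
Final answer: 27


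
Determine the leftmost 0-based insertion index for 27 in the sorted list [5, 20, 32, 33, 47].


List is sorted: [5, 20, 32, 33, 47]
We need the leftmost position where 27 can be inserted, i.e. the first index whose element is >= 27 (or the end of the list if none is).
Binary search with low=0, high=5 (0-based indices):
  low=0, high=5, mid=2: a[2]=32 >= 27, so high = 2
  low=0, high=2, mid=1: a[1]=20 < 27, so low = 2
Now low = high = 2, so the insertion index is 2.
Final answer: 2


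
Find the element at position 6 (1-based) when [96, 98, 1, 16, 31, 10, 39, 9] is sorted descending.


Sort descending: [98, 96, 39, 31, 16, 10, 9, 1]
The 6th element (1-indexed) is at index 5.
Value = 10
Final answer: 10


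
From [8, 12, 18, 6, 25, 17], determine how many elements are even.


Check each element:
  8 is even
  12 is even
  18 is even
  6 is even
  25 is odd
  17 is odd
Evens: [8, 12, 18, 6]
Count of evens = 4
Final answer: 4


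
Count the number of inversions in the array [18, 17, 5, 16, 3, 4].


For each element, count the later elements that are smaller than it:
  18 (index 0): smaller elements after it = [17, 5, 16, 3, 4] -> 5
  17 (index 1): smaller elements after it = [5, 16, 3, 4] -> 4
  5 (index 2): smaller elements after it = [3, 4] -> 2
  16 (index 3): smaller elements after it = [3, 4] -> 2
  3 (index 4): smaller elements after it = [] -> 0
Total inversions = 5 + 4 + 2 + 2 + 0 = 13
Final answer: 13


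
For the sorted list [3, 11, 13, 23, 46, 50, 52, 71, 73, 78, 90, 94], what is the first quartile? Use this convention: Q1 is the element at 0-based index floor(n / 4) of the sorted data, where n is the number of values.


The list has n = 12 elements.
Q1 index = floor(12 / 4) = floor(3) = 3
Counting from index 0 in the sorted data, the element at index 3 is 23.
Final answer: 23


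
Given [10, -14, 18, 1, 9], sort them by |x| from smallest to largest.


Compute absolute values:
  |10| = 10
  |-14| = 14
  |18| = 18
  |1| = 1
  |9| = 9
Absolute values in increasing order: 1 < 9 < 10 < 14 < 18
Listing the original numbers in that order gives the answer.
Final answer: [1, 9, 10, -14, 18]


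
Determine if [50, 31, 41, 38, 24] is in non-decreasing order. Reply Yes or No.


Check consecutive pairs:
  50 <= 31? False
  31 <= 41? True
  41 <= 38? False
  38 <= 24? False
3 consecutive pair(s) are out of order, so the list is not sorted.
Final answer: No


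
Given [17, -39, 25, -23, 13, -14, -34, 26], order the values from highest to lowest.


Original list: [17, -39, 25, -23, 13, -14, -34, 26]
Repeatedly take the largest remaining element:
  Remaining [17, -39, 25, -23, 13, -14, -34, 26] -> largest is 26
  Remaining [17, -39, 25, -23, 13, -14, -34] -> largest is 25
  Remaining [17, -39, -23, 13, -14, -34] -> largest is 17
  Remaining [-39, -23, 13, -14, -34] -> largest is 13
  Remaining [-39, -23, -14, -34] -> largest is -14
  Remaining [-39, -23, -34] -> largest is -23
  Remaining [-39, -34] -> largest is -34
  Remaining [-39] -> largest is -39
Collecting the picks in order gives the descending list.
Final answer: [26, 25, 17, 13, -14, -23, -34, -39]


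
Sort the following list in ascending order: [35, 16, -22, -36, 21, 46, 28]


Original list: [35, 16, -22, -36, 21, 46, 28]
Repeatedly take the smallest remaining element:
  Remaining [35, 16, -22, -36, 21, 46, 28] -> smallest is -36
  Remaining [35, 16, -22, 21, 46, 28] -> smallest is -22
  Remaining [35, 16, 21, 46, 28] -> smallest is 16
  Remaining [35, 21, 46, 28] -> smallest is 21
  Remaining [35, 46, 28] -> smallest is 28
  Remaining [35, 46] -> smallest is 35
  Remaining [46] -> smallest is 46
Collecting the picks in order gives the sorted list.
Final answer: [-36, -22, 16, 21, 28, 35, 46]


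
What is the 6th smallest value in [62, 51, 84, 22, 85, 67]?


Sort ascending: [22, 51, 62, 67, 84, 85]
The 6th element (1-indexed) is at index 5.
Value = 85
Final answer: 85


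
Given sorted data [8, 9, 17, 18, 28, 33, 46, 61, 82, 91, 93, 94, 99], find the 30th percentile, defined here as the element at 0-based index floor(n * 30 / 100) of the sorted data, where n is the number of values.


The dataset has n = 13 elements.
Index = floor(13 * 30 / 100) = floor(390 / 100) = floor(3.9) = 3
Counting from index 0 in the sorted data, the element at index 3 is 18.
Final answer: 18


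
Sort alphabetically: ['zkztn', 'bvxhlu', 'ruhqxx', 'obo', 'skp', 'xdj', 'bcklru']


Compare strings character by character (the first differing letter decides):
  'bcklru' < 'bvxhlu' since 'c' < 'v' at position 2
  'bvxhlu' < 'obo' since 'b' < 'o' at position 1
  'obo' < 'ruhqxx' since 'o' < 'r' at position 1
  'ruhqxx' < 'skp' since 'r' < 's' at position 1
  'skp' < 'xdj' since 's' < 'x' at position 1
  'xdj' < 'zkztn' since 'x' < 'z' at position 1
Chaining these comparisons gives the alphabetical order.
Final answer: ['bcklru', 'bvxhlu', 'obo', 'ruhqxx', 'skp', 'xdj', 'zkztn']


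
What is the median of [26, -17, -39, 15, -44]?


First, sort the list: [-44, -39, -17, 15, 26]
The list has 5 elements (odd count).
The middle index is 2 (0-based), and the element there is -17.
Final answer: -17


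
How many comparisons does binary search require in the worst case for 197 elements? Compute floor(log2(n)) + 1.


Binary search halves the search space each step.
Maximum comparisons = floor(log2(197)) + 1
log2(197) = 7.6221
floor(log2(197)) = 7, so 7 + 1 = 8
Final answer: 8


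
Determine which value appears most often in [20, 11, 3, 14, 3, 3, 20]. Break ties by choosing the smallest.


Count the frequency of each value:
  3 appears 3 time(s)
  11 appears 1 time(s)
  14 appears 1 time(s)
  20 appears 2 time(s)
Maximum frequency is 3.
Only 3 reaches that frequency, so it is the mode.
Final answer: 3


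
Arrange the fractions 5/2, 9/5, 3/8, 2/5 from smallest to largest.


Convert to decimal for comparison:
  5/2 = 2.5
  9/5 = 1.8
  3/8 = 0.375
  2/5 = 0.4
Decimals in increasing order: 0.375 < 0.4 < 1.8 < 2.5
Writing each back as its fraction gives the sorted order.
Final answer: 3/8, 2/5, 9/5, 5/2


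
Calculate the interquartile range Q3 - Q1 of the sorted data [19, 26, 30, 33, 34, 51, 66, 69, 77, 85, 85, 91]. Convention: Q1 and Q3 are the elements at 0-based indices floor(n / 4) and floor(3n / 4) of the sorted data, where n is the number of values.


The data has n = 12 elements.
Q1 index = floor(12 / 4) = floor(3) = 3; Q3 index = floor(3 * 12 / 4) = floor(9) = 9
Q1 = element at index 3 = 33
Q3 = element at index 9 = 85
IQR = 85 - 33 = 52
Final answer: 52


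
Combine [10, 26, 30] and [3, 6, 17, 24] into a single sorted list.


List A: [10, 26, 30]
List B: [3, 6, 17, 24]
Repeatedly compare the front elements and take the smaller:
  10 vs 3 -> take 3
  10 vs 6 -> take 6
  10 vs 17 -> take 10
  26 vs 17 -> take 17
  26 vs 24 -> take 24
  B is exhausted; append the rest of A: [26, 30]
Final answer: [3, 6, 10, 17, 24, 26, 30]


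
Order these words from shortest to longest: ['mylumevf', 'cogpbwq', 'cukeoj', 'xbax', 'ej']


Compute lengths:
  'mylumevf' has length 8
  'cogpbwq' has length 7
  'cukeoj' has length 6
  'xbax' has length 4
  'ej' has length 2
Lengths in increasing order: 2 < 4 < 6 < 7 < 8
Listing the words in that order gives the answer.
Final answer: ['ej', 'xbax', 'cukeoj', 'cogpbwq', 'mylumevf']


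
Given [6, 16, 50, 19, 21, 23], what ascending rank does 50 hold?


Sort ascending: [6, 16, 19, 21, 23, 50]
Find 50 in the sorted list.
50 is at position 6 (1-indexed).
Final answer: 6


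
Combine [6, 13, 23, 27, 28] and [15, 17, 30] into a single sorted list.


List A: [6, 13, 23, 27, 28]
List B: [15, 17, 30]
Repeatedly compare the front elements and take the smaller:
  6 vs 15 -> take 6
  13 vs 15 -> take 13
  23 vs 15 -> take 15
  23 vs 17 -> take 17
  23 vs 30 -> take 23
  27 vs 30 -> take 27
  28 vs 30 -> take 28
  A is exhausted; append the rest of B: [30]
Final answer: [6, 13, 15, 17, 23, 27, 28, 30]


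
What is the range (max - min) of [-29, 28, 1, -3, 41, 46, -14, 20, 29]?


Maximum value: 46
Minimum value: -29
Range = 46 - (-29) = 75
Final answer: 75


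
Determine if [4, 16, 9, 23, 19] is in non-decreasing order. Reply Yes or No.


Check consecutive pairs:
  4 <= 16? True
  16 <= 9? False
  9 <= 23? True
  23 <= 19? False
2 consecutive pair(s) are out of order, so the list is not sorted.
Final answer: No


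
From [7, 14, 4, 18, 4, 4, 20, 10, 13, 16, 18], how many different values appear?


List all unique values:
Distinct values: [4, 7, 10, 13, 14, 16, 18, 20]
Count = 8
Final answer: 8


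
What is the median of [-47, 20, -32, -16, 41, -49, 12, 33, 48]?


First, sort the list: [-49, -47, -32, -16, 12, 20, 33, 41, 48]
The list has 9 elements (odd count).
The middle index is 4 (0-based), and the element there is 12.
Final answer: 12


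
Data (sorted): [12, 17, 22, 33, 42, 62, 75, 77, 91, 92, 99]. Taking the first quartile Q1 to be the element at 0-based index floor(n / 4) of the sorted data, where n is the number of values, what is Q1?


The list has n = 11 elements.
Q1 index = floor(11 / 4) = floor(2.75) = 2
Counting from index 0 in the sorted data, the element at index 2 is 22.
Final answer: 22


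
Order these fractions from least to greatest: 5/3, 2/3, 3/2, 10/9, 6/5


Convert to decimal for comparison:
  5/3 = 1.6667
  2/3 = 0.6667
  3/2 = 1.5
  10/9 = 1.1111
  6/5 = 1.2
Decimals in increasing order: 0.6667 < 1.1111 < 1.2 < 1.5 < 1.6667
Writing each back as its fraction gives the sorted order.
Final answer: 2/3, 10/9, 6/5, 3/2, 5/3


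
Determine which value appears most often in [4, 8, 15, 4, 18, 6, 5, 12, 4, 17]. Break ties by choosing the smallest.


Count the frequency of each value:
  4 appears 3 time(s)
  5 appears 1 time(s)
  6 appears 1 time(s)
  8 appears 1 time(s)
  12 appears 1 time(s)
  15 appears 1 time(s)
  17 appears 1 time(s)
  18 appears 1 time(s)
Maximum frequency is 3.
Only 4 reaches that frequency, so it is the mode.
Final answer: 4


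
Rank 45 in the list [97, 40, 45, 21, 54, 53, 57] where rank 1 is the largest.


Sort descending: [97, 57, 54, 53, 45, 40, 21]
Find 45 in the sorted list.
45 is at position 5.
Final answer: 5


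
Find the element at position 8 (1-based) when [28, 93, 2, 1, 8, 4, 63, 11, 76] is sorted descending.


Sort descending: [93, 76, 63, 28, 11, 8, 4, 2, 1]
The 8th element (1-indexed) is at index 7.
Value = 2
Final answer: 2


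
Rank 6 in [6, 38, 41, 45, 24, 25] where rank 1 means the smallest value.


Sort ascending: [6, 24, 25, 38, 41, 45]
Find 6 in the sorted list.
6 is at position 1 (1-indexed).
Final answer: 1


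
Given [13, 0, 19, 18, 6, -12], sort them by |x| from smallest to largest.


Compute absolute values:
  |13| = 13
  |0| = 0
  |19| = 19
  |18| = 18
  |6| = 6
  |-12| = 12
Absolute values in increasing order: 0 < 6 < 12 < 13 < 18 < 19
Listing the original numbers in that order gives the answer.
Final answer: [0, 6, -12, 13, 18, 19]


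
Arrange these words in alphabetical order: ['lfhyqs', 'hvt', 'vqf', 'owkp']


Compare strings character by character (the first differing letter decides):
  'hvt' < 'lfhyqs' since 'h' < 'l' at position 1
  'lfhyqs' < 'owkp' since 'l' < 'o' at position 1
  'owkp' < 'vqf' since 'o' < 'v' at position 1
Chaining these comparisons gives the alphabetical order.
Final answer: ['hvt', 'lfhyqs', 'owkp', 'vqf']


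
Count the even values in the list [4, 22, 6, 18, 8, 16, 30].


Check each element:
  4 is even
  22 is even
  6 is even
  18 is even
  8 is even
  16 is even
  30 is even
Evens: [4, 22, 6, 18, 8, 16, 30]
Count of evens = 7
Final answer: 7


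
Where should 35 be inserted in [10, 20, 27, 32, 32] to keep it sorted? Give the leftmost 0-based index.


List is sorted: [10, 20, 27, 32, 32]
We need the leftmost position where 35 can be inserted, i.e. the first index whose element is >= 35 (or the end of the list if none is).
Binary search with low=0, high=5 (0-based indices):
  low=0, high=5, mid=2: a[2]=27 < 35, so low = 3
  low=3, high=5, mid=4: a[4]=32 < 35, so low = 5
Now low = high = 5, so the insertion index is 5.
Final answer: 5


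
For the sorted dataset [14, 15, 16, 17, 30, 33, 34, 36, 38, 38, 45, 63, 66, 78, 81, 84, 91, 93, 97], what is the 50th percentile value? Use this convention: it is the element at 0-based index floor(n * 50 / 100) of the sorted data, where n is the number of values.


The dataset has n = 19 elements.
Index = floor(19 * 50 / 100) = floor(950 / 100) = floor(9.5) = 9
Counting from index 0 in the sorted data, the element at index 9 is 38.
Final answer: 38


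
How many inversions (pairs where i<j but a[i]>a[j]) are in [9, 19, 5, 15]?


For each element, count the later elements that are smaller than it:
  9 (index 0): smaller elements after it = [5] -> 1
  19 (index 1): smaller elements after it = [5, 15] -> 2
  5 (index 2): smaller elements after it = [] -> 0
Total inversions = 1 + 2 + 0 = 3
Final answer: 3


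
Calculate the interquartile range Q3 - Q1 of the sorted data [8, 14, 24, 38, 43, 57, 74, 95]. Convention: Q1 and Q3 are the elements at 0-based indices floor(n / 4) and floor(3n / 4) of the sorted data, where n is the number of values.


The data has n = 8 elements.
Q1 index = floor(8 / 4) = floor(2) = 2; Q3 index = floor(3 * 8 / 4) = floor(6) = 6
Q1 = element at index 2 = 24
Q3 = element at index 6 = 74
IQR = 74 - 24 = 50
Final answer: 50


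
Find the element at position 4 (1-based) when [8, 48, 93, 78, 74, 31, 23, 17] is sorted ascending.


Sort ascending: [8, 17, 23, 31, 48, 74, 78, 93]
The 4th element (1-indexed) is at index 3.
Value = 31
Final answer: 31


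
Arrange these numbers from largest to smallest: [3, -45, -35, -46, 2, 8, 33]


Original list: [3, -45, -35, -46, 2, 8, 33]
Repeatedly take the largest remaining element:
  Remaining [3, -45, -35, -46, 2, 8, 33] -> largest is 33
  Remaining [3, -45, -35, -46, 2, 8] -> largest is 8
  Remaining [3, -45, -35, -46, 2] -> largest is 3
  Remaining [-45, -35, -46, 2] -> largest is 2
  Remaining [-45, -35, -46] -> largest is -35
  Remaining [-45, -46] -> largest is -45
  Remaining [-46] -> largest is -46
Collecting the picks in order gives the descending list.
Final answer: [33, 8, 3, 2, -35, -45, -46]


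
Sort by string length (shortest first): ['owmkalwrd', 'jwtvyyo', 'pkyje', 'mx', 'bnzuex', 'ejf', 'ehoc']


Compute lengths:
  'owmkalwrd' has length 9
  'jwtvyyo' has length 7
  'pkyje' has length 5
  'mx' has length 2
  'bnzuex' has length 6
  'ejf' has length 3
  'ehoc' has length 4
Lengths in increasing order: 2 < 3 < 4 < 5 < 6 < 7 < 9
Listing the words in that order gives the answer.
Final answer: ['mx', 'ejf', 'ehoc', 'pkyje', 'bnzuex', 'jwtvyyo', 'owmkalwrd']


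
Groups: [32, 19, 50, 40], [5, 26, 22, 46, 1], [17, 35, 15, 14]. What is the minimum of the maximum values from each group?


Find max of each group:
  Group 1: [32, 19, 50, 40] -> max = 50
  Group 2: [5, 26, 22, 46, 1] -> max = 46
  Group 3: [17, 35, 15, 14] -> max = 35
Maxes: [50, 46, 35]
Minimum of maxes = 35
Final answer: 35


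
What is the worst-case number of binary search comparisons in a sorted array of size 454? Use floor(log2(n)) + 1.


Binary search halves the search space each step.
Maximum comparisons = floor(log2(454)) + 1
log2(454) = 8.8265
floor(log2(454)) = 8, so 8 + 1 = 9
Final answer: 9


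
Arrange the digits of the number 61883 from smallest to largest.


The number 61883 has digits: 6, 1, 8, 8, 3
Sorted: 1, 3, 6, 8, 8
Joining the sorted digits gives the result.
Final answer: 13688


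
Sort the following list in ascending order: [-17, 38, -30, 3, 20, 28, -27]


Original list: [-17, 38, -30, 3, 20, 28, -27]
Repeatedly take the smallest remaining element:
  Remaining [-17, 38, -30, 3, 20, 28, -27] -> smallest is -30
  Remaining [-17, 38, 3, 20, 28, -27] -> smallest is -27
  Remaining [-17, 38, 3, 20, 28] -> smallest is -17
  Remaining [38, 3, 20, 28] -> smallest is 3
  Remaining [38, 20, 28] -> smallest is 20
  Remaining [38, 28] -> smallest is 28
  Remaining [38] -> smallest is 38
Collecting the picks in order gives the sorted list.
Final answer: [-30, -27, -17, 3, 20, 28, 38]


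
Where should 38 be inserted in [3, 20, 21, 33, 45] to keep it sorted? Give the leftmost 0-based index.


List is sorted: [3, 20, 21, 33, 45]
We need the leftmost position where 38 can be inserted, i.e. the first index whose element is >= 38 (or the end of the list if none is).
Binary search with low=0, high=5 (0-based indices):
  low=0, high=5, mid=2: a[2]=21 < 38, so low = 3
  low=3, high=5, mid=4: a[4]=45 >= 38, so high = 4
  low=3, high=4, mid=3: a[3]=33 < 38, so low = 4
Now low = high = 4, so the insertion index is 4.
Final answer: 4


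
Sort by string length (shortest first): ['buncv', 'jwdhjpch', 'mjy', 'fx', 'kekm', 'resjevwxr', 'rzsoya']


Compute lengths:
  'buncv' has length 5
  'jwdhjpch' has length 8
  'mjy' has length 3
  'fx' has length 2
  'kekm' has length 4
  'resjevwxr' has length 9
  'rzsoya' has length 6
Lengths in increasing order: 2 < 3 < 4 < 5 < 6 < 8 < 9
Listing the words in that order gives the answer.
Final answer: ['fx', 'mjy', 'kekm', 'buncv', 'rzsoya', 'jwdhjpch', 'resjevwxr']


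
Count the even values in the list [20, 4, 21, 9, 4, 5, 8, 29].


Check each element:
  20 is even
  4 is even
  21 is odd
  9 is odd
  4 is even
  5 is odd
  8 is even
  29 is odd
Evens: [20, 4, 4, 8]
Count of evens = 4
Final answer: 4


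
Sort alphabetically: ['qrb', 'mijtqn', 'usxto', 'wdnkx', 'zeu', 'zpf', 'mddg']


Compare strings character by character (the first differing letter decides):
  'mddg' < 'mijtqn' since 'd' < 'i' at position 2
  'mijtqn' < 'qrb' since 'm' < 'q' at position 1
  'qrb' < 'usxto' since 'q' < 'u' at position 1
  'usxto' < 'wdnkx' since 'u' < 'w' at position 1
  'wdnkx' < 'zeu' since 'w' < 'z' at position 1
  'zeu' < 'zpf' since 'e' < 'p' at position 2
Chaining these comparisons gives the alphabetical order.
Final answer: ['mddg', 'mijtqn', 'qrb', 'usxto', 'wdnkx', 'zeu', 'zpf']


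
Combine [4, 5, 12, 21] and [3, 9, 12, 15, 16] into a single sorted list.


List A: [4, 5, 12, 21]
List B: [3, 9, 12, 15, 16]
Repeatedly compare the front elements and take the smaller:
  4 vs 3 -> take 3
  4 vs 9 -> take 4
  5 vs 9 -> take 5
  12 vs 9 -> take 9
  12 vs 12 -> take 12
  21 vs 12 -> take 12
  21 vs 15 -> take 15
  21 vs 16 -> take 16
  B is exhausted; append the rest of A: [21]
Final answer: [3, 4, 5, 9, 12, 12, 15, 16, 21]


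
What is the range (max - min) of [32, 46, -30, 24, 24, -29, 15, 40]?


Maximum value: 46
Minimum value: -30
Range = 46 - (-30) = 76
Final answer: 76


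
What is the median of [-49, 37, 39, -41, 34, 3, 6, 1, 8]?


First, sort the list: [-49, -41, 1, 3, 6, 8, 34, 37, 39]
The list has 9 elements (odd count).
The middle index is 4 (0-based), and the element there is 6.
Final answer: 6


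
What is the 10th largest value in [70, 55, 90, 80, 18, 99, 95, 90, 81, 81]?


Sort descending: [99, 95, 90, 90, 81, 81, 80, 70, 55, 18]
The 10th element (1-indexed) is at index 9.
Value = 18
Final answer: 18


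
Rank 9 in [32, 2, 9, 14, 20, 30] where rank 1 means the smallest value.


Sort ascending: [2, 9, 14, 20, 30, 32]
Find 9 in the sorted list.
9 is at position 2 (1-indexed).
Final answer: 2


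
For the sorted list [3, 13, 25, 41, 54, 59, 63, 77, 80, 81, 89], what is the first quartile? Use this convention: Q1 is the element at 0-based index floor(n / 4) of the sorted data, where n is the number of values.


The list has n = 11 elements.
Q1 index = floor(11 / 4) = floor(2.75) = 2
Counting from index 0 in the sorted data, the element at index 2 is 25.
Final answer: 25


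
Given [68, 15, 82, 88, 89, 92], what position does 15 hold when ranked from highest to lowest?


Sort descending: [92, 89, 88, 82, 68, 15]
Find 15 in the sorted list.
15 is at position 6.
Final answer: 6


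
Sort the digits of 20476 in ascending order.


The number 20476 has digits: 2, 0, 4, 7, 6
Sorted: 0, 2, 4, 6, 7
Joining the sorted digits gives the result.
Final answer: 02467


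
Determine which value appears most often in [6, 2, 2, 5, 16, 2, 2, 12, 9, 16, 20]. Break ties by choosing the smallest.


Count the frequency of each value:
  2 appears 4 time(s)
  5 appears 1 time(s)
  6 appears 1 time(s)
  9 appears 1 time(s)
  12 appears 1 time(s)
  16 appears 2 time(s)
  20 appears 1 time(s)
Maximum frequency is 4.
Only 2 reaches that frequency, so it is the mode.
Final answer: 2


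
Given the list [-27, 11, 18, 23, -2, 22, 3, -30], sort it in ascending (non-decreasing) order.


Original list: [-27, 11, 18, 23, -2, 22, 3, -30]
Repeatedly take the smallest remaining element:
  Remaining [-27, 11, 18, 23, -2, 22, 3, -30] -> smallest is -30
  Remaining [-27, 11, 18, 23, -2, 22, 3] -> smallest is -27
  Remaining [11, 18, 23, -2, 22, 3] -> smallest is -2
  Remaining [11, 18, 23, 22, 3] -> smallest is 3
  Remaining [11, 18, 23, 22] -> smallest is 11
  Remaining [18, 23, 22] -> smallest is 18
  Remaining [23, 22] -> smallest is 22
  Remaining [23] -> smallest is 23
Collecting the picks in order gives the sorted list.
Final answer: [-30, -27, -2, 3, 11, 18, 22, 23]


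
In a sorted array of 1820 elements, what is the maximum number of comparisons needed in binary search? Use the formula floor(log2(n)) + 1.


Binary search halves the search space each step.
Maximum comparisons = floor(log2(1820)) + 1
log2(1820) = 10.8297
floor(log2(1820)) = 10, so 10 + 1 = 11
Final answer: 11


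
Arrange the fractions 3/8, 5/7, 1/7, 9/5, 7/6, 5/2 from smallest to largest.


Convert to decimal for comparison:
  3/8 = 0.375
  5/7 = 0.7143
  1/7 = 0.1429
  9/5 = 1.8
  7/6 = 1.1667
  5/2 = 2.5
Decimals in increasing order: 0.1429 < 0.375 < 0.7143 < 1.1667 < 1.8 < 2.5
Writing each back as its fraction gives the sorted order.
Final answer: 1/7, 3/8, 5/7, 7/6, 9/5, 5/2


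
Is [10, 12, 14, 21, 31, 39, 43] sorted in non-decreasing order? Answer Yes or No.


Check consecutive pairs:
  10 <= 12? True
  12 <= 14? True
  14 <= 21? True
  21 <= 31? True
  31 <= 39? True
  39 <= 43? True
Every consecutive pair is in order, so the list is non-decreasing.
Final answer: Yes


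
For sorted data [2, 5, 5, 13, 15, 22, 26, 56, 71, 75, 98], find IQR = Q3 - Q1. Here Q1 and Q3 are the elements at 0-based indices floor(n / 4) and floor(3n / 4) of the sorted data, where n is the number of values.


The data has n = 11 elements.
Q1 index = floor(11 / 4) = floor(2.75) = 2; Q3 index = floor(3 * 11 / 4) = floor(8.25) = 8
Q1 = element at index 2 = 5
Q3 = element at index 8 = 71
IQR = 71 - 5 = 66
Final answer: 66


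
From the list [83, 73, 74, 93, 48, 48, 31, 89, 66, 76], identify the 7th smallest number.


Sort ascending: [31, 48, 48, 66, 73, 74, 76, 83, 89, 93]
The 7th element (1-indexed) is at index 6.
Value = 76
Final answer: 76


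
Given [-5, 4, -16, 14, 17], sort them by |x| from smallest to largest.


Compute absolute values:
  |-5| = 5
  |4| = 4
  |-16| = 16
  |14| = 14
  |17| = 17
Absolute values in increasing order: 4 < 5 < 14 < 16 < 17
Listing the original numbers in that order gives the answer.
Final answer: [4, -5, 14, -16, 17]


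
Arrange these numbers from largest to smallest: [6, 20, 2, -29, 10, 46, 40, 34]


Original list: [6, 20, 2, -29, 10, 46, 40, 34]
Repeatedly take the largest remaining element:
  Remaining [6, 20, 2, -29, 10, 46, 40, 34] -> largest is 46
  Remaining [6, 20, 2, -29, 10, 40, 34] -> largest is 40
  Remaining [6, 20, 2, -29, 10, 34] -> largest is 34
  Remaining [6, 20, 2, -29, 10] -> largest is 20
  Remaining [6, 2, -29, 10] -> largest is 10
  Remaining [6, 2, -29] -> largest is 6
  Remaining [2, -29] -> largest is 2
  Remaining [-29] -> largest is -29
Collecting the picks in order gives the descending list.
Final answer: [46, 40, 34, 20, 10, 6, 2, -29]


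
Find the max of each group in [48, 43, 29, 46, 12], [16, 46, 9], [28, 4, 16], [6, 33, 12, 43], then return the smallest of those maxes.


Find max of each group:
  Group 1: [48, 43, 29, 46, 12] -> max = 48
  Group 2: [16, 46, 9] -> max = 46
  Group 3: [28, 4, 16] -> max = 28
  Group 4: [6, 33, 12, 43] -> max = 43
Maxes: [48, 46, 28, 43]
Minimum of maxes = 28
Final answer: 28


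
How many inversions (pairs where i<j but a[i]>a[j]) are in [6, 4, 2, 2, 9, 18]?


For each element, count the later elements that are smaller than it:
  6 (index 0): smaller elements after it = [4, 2, 2] -> 3
  4 (index 1): smaller elements after it = [2, 2] -> 2
  2 (index 2): smaller elements after it = [] -> 0
  2 (index 3): smaller elements after it = [] -> 0
  9 (index 4): smaller elements after it = [] -> 0
Total inversions = 3 + 2 + 0 + 0 + 0 = 5
Final answer: 5


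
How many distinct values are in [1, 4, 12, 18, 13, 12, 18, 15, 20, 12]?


List all unique values:
Distinct values: [1, 4, 12, 13, 15, 18, 20]
Count = 7
Final answer: 7


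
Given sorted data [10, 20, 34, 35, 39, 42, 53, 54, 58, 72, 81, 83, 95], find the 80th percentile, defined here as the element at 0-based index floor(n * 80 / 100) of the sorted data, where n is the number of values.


The dataset has n = 13 elements.
Index = floor(13 * 80 / 100) = floor(1040 / 100) = floor(10.4) = 10
Counting from index 0 in the sorted data, the element at index 10 is 81.
Final answer: 81
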